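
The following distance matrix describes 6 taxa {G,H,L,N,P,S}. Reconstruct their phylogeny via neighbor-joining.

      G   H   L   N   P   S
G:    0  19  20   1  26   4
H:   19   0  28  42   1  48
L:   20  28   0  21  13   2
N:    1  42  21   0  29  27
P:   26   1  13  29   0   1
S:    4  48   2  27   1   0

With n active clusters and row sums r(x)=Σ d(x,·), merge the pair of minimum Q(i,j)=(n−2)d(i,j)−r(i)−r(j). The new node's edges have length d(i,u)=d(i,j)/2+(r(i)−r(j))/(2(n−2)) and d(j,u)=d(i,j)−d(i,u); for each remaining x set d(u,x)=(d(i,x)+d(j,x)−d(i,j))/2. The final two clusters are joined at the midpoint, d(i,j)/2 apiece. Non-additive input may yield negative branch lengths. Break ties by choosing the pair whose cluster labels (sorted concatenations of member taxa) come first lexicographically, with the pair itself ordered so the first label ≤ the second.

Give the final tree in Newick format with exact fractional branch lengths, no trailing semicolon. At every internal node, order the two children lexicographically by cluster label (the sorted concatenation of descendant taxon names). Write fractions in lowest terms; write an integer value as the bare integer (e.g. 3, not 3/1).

step 1: merge (H,P) at d=1, Q=-204; branch lengths H→9, P→-8; new cluster HP
  updated: d(G,HP)=22, d(HP,L)=20, d(HP,N)=35, d(HP,S)=24
step 2: merge (G,N) at d=1, Q=-128; branch lengths G→-17/3, N→20/3; new cluster GN
  updated: d(GN,HP)=28, d(GN,L)=20, d(GN,S)=15
step 3: merge (GN,HP) at d=28, Q=-79; branch lengths GN→47/4, HP→65/4; new cluster GHNP
  updated: d(GHNP,L)=6, d(GHNP,S)=11/2
step 4: merge (GHNP,L) at d=6, Q=-27/2; branch lengths GHNP→19/4, L→5/4; new cluster GHLNP
  updated: d(GHLNP,S)=3/4
step 5: merge (GHLNP,S) at d=3/4; branch lengths GHLNP→3/8, S→3/8; new cluster GHLNPS
final tree: ((((G:-17/3,N:20/3):47/4,(H:9,P:-8):65/4):19/4,L:5/4):3/8,S:3/8)
total length: 147/4

((((G:-17/3,N:20/3):47/4,(H:9,P:-8):65/4):19/4,L:5/4):3/8,S:3/8)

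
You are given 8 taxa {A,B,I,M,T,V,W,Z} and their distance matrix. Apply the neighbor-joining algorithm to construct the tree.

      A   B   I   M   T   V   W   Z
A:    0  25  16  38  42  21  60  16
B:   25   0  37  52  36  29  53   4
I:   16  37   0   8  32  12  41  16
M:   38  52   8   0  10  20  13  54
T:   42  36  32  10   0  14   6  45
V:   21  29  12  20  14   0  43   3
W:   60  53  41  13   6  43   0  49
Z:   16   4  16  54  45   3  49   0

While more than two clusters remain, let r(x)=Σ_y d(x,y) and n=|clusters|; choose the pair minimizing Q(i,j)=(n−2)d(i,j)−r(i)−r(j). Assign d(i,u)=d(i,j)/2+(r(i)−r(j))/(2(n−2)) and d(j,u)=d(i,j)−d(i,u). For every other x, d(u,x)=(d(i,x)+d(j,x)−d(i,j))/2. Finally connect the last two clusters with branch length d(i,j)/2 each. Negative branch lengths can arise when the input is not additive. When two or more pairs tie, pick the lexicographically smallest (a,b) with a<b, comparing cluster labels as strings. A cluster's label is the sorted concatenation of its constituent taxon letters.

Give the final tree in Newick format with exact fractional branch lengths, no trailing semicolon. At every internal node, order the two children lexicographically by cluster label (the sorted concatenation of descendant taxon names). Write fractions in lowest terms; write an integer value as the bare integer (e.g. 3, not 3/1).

((((A:409/48,(B:279/32,Z:-151/32):479/48):447/64,V:81/64):367/64,I:105/64):951/128,(M:11/5,(T:-11/3,W:29/3):63/10):951/128)

1. join T+W (d=6, Q=-414) ⇒ TW; edges |T|=-11/3, |W|=29/3
  updated: d(A,TW)=48, d(B,TW)=83/2, d(I,TW)=67/2, d(M,TW)=17/2, d(TW,V)=51/2, d(TW,Z)=44
2. join M+TW (d=17/2, Q=-339) ⇒ MTW; edges |M|=11/5, |TW|=63/10
  updated: d(A,MTW)=155/4, d(B,MTW)=85/2, d(I,MTW)=33/2, d(MTW,V)=37/2, d(MTW,Z)=179/4
3. join B+Z (d=4, Q=-821/4) ⇒ BZ; edges |B|=279/32, |Z|=-151/32
  updated: d(A,BZ)=37/2, d(BZ,I)=49/2, d(BZ,MTW)=333/8, d(BZ,V)=14
4. join A+BZ (d=37/2, Q=-1099/8) ⇒ ABZ; edges |A|=409/48, |BZ|=479/48
  updated: d(ABZ,I)=11, d(ABZ,MTW)=495/16, d(ABZ,V)=33/4
5. join ABZ+V (d=33/4, Q=-1159/16) ⇒ ABVZ; edges |ABZ|=447/64, |V|=81/64
  updated: d(ABVZ,I)=59/8, d(ABVZ,MTW)=659/32
6. join ABVZ+I (d=59/8, Q=-1423/32) ⇒ ABIVZ; edges |ABVZ|=367/64, |I|=105/64
  updated: d(ABIVZ,MTW)=951/64
7. join ABIVZ+MTW (d=951/64) ⇒ ABIMTVWZ; edges |ABIVZ|=951/128, |MTW|=951/128
final tree: ((((A:409/48,(B:279/32,Z:-151/32):479/48):447/64,V:81/64):367/64,I:105/64):951/128,(M:11/5,(T:-11/3,W:29/3):63/10):951/128)
total length: 4319/64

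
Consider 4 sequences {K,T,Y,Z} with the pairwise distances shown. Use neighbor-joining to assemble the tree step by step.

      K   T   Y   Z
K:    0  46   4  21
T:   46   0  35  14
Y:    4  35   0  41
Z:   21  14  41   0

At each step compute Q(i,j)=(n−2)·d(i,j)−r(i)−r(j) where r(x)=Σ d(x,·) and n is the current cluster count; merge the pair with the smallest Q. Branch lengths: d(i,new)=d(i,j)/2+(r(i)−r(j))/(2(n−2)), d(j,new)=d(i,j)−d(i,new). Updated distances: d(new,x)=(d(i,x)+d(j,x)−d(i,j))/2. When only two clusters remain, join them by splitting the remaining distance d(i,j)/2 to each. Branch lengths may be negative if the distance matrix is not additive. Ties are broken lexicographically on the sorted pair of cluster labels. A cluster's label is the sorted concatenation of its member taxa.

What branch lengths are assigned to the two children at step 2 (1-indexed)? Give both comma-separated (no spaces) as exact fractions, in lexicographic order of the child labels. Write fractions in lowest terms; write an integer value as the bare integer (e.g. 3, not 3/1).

step 1: merge (K,Y) at d=4, Q=-143; branch lengths K→-1/4, Y→17/4; new cluster KY
  updated: d(KY,T)=77/2, d(KY,Z)=29
step 2: merge (KY,T) at d=77/2, Q=-163/2; branch lengths KY→107/4, T→47/4; new cluster KTY
  updated: d(KTY,Z)=9/4
step 3: merge (KTY,Z) at d=9/4; branch lengths KTY→9/8, Z→9/8; new cluster KTYZ
final tree: (((K:-1/4,Y:17/4):107/4,T:47/4):9/8,Z:9/8)
total length: 179/4

107/4,47/4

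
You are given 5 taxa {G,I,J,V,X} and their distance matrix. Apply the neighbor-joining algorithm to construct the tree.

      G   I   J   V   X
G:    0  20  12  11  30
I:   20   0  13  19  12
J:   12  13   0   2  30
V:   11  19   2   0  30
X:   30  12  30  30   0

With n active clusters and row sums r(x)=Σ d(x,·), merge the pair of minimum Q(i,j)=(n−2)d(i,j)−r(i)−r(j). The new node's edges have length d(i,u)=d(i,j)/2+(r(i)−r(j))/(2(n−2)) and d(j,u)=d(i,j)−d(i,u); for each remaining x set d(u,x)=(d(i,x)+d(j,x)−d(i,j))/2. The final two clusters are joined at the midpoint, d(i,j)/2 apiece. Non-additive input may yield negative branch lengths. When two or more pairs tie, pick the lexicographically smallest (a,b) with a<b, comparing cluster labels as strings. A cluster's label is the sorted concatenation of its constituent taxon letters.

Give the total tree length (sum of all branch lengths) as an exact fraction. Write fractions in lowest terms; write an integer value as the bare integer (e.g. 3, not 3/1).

step 1: merge (I,X) at d=12, Q=-130; branch lengths I→-1/3, X→37/3; new cluster IX
  updated: d(G,IX)=19, d(IX,J)=31/2, d(IX,V)=37/2
step 2: merge (G,IX) at d=19, Q=-57; branch lengths G→27/4, IX→49/4; new cluster GIX
  updated: d(GIX,J)=17/4, d(GIX,V)=21/4
step 3: merge (GIX,J) at d=17/4, Q=-23/2; branch lengths GIX→15/4, J→1/2; new cluster GIJX
  updated: d(GIJX,V)=3/2
step 4: merge (GIJX,V) at d=3/2; branch lengths GIJX→3/4, V→3/4; new cluster GIJVX
final tree: (((G:27/4,(I:-1/3,X:37/3):49/4):15/4,J:1/2):3/4,V:3/4)
total length: 147/4

147/4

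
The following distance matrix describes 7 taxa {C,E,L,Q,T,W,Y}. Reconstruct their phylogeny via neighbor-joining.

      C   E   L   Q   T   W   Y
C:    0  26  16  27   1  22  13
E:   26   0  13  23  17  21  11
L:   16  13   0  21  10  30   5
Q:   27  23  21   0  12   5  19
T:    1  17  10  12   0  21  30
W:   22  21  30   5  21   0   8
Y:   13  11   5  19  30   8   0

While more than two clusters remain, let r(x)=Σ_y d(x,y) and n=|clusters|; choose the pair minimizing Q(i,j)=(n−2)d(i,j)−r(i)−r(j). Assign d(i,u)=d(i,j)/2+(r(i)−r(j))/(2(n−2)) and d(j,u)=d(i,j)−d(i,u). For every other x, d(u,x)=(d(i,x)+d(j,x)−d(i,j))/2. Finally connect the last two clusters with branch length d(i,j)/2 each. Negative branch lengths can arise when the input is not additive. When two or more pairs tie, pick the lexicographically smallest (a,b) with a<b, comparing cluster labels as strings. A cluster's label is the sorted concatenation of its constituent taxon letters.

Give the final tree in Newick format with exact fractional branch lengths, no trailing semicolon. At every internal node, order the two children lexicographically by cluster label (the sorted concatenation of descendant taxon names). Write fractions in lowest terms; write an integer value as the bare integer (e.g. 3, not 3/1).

step 1: merge (C,T) at d=1, Q=-191; branch lengths C→19/10, T→-9/10; new cluster CT
  updated: d(CT,E)=21, d(CT,L)=25/2, d(CT,Q)=19, d(CT,W)=21, d(CT,Y)=21
step 2: merge (Q,W) at d=5, Q=-152; branch lengths Q→11/4, W→9/4; new cluster QW
  updated: d(CT,QW)=35/2, d(E,QW)=39/2, d(L,QW)=23, d(QW,Y)=11
step 3: merge (CT,QW) at d=35/2, Q=-181/2; branch lengths CT→107/12, QW→103/12; new cluster CQTW
  updated: d(CQTW,E)=23/2, d(CQTW,L)=9, d(CQTW,Y)=29/4
step 4: merge (CQTW,E) at d=23/2, Q=-161/4; branch lengths CQTW→61/16, E→123/16; new cluster CEQTW
  updated: d(CEQTW,L)=21/4, d(CEQTW,Y)=27/8
step 5: merge (CEQTW,L) at d=21/4, Q=-109/8; branch lengths CEQTW→29/16, L→55/16; new cluster CELQTW
  updated: d(CELQTW,Y)=25/16
step 6: merge (CELQTW,Y) at d=25/16; branch lengths CELQTW→25/32, Y→25/32; new cluster CELQTWY
final tree: (((((C:19/10,T:-9/10):107/12,(Q:11/4,W:9/4):103/12):61/16,E:123/16):29/16,L:55/16):25/32,Y:25/32)
total length: 669/16

(((((C:19/10,T:-9/10):107/12,(Q:11/4,W:9/4):103/12):61/16,E:123/16):29/16,L:55/16):25/32,Y:25/32)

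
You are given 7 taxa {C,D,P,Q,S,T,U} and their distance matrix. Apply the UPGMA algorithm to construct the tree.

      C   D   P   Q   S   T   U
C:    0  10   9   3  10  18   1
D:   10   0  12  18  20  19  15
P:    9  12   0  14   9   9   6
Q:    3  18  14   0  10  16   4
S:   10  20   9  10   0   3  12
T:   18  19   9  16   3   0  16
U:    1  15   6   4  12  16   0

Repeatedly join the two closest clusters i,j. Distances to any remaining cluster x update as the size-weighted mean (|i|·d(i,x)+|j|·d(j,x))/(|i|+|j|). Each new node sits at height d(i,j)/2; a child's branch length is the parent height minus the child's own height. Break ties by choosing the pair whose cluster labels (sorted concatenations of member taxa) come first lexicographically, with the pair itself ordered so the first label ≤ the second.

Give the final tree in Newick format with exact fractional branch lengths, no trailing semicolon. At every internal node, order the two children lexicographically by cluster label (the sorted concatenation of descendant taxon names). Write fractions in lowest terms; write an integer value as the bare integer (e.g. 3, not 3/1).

((((C:1/2,U:1/2):5/4,Q:7/4):53/12,(P:9/2,(S:3/2,T:3/2):3):5/3):5/3,D:47/6)

1. join C+U (d=1) ⇒ CU; edges |C|=1/2, |U|=1/2
  updated: d(CU,D)=25/2, d(CU,P)=15/2, d(CU,Q)=7/2, d(CU,S)=11, d(CU,T)=17
2. join S+T (d=3) ⇒ ST; edges |S|=3/2, |T|=3/2
  updated: d(CU,ST)=14, d(D,ST)=39/2, d(P,ST)=9, d(Q,ST)=13
3. join CU+Q (d=7/2) ⇒ CQU; edges |CU|=5/4, |Q|=7/4
  updated: d(CQU,D)=43/3, d(CQU,P)=29/3, d(CQU,ST)=41/3
4. join P+ST (d=9) ⇒ PST; edges |P|=9/2, |ST|=3
  updated: d(CQU,PST)=37/3, d(D,PST)=17
5. join CQU+PST (d=37/3) ⇒ CPQSTU; edges |CQU|=53/12, |PST|=5/3
  updated: d(CPQSTU,D)=47/3
6. join CPQSTU+D (d=47/3) ⇒ CDPQSTU; edges |CPQSTU|=5/3, |D|=47/6
final tree: ((((C:1/2,U:1/2):5/4,Q:7/4):53/12,(P:9/2,(S:3/2,T:3/2):3):5/3):5/3,D:47/6)
total length: 361/12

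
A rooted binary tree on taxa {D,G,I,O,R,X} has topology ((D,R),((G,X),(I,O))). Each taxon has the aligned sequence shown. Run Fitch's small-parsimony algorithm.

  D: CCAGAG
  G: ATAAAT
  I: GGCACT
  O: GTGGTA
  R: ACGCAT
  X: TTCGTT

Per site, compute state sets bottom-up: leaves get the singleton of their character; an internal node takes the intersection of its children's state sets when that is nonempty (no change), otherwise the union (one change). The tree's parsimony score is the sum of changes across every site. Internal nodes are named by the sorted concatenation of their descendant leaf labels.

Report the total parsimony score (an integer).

17

DR@0: {C} ∪ {A} = {A,C} (union, +1)
GX@0: {A} ∪ {T} = {A,T} (union, +1)
IO@0: {G} ∩ {G} = {G} (intersection, +0)
GIOX@0: {A,T} ∪ {G} = {A,G,T} (union, +1)
DGIORX@0: {A,C} ∩ {A,G,T} = {A} (intersection, +0)
DR@1: {C} ∩ {C} = {C} (intersection, +0)
GX@1: {T} ∩ {T} = {T} (intersection, +0)
IO@1: {G} ∪ {T} = {G,T} (union, +1)
GIOX@1: {T} ∩ {G,T} = {T} (intersection, +0)
DGIORX@1: {C} ∪ {T} = {C,T} (union, +1)
DR@2: {A} ∪ {G} = {A,G} (union, +1)
GX@2: {A} ∪ {C} = {A,C} (union, +1)
IO@2: {C} ∪ {G} = {C,G} (union, +1)
GIOX@2: {A,C} ∩ {C,G} = {C} (intersection, +0)
DGIORX@2: {A,G} ∪ {C} = {A,C,G} (union, +1)
DR@3: {G} ∪ {C} = {C,G} (union, +1)
GX@3: {A} ∪ {G} = {A,G} (union, +1)
IO@3: {A} ∪ {G} = {A,G} (union, +1)
GIOX@3: {A,G} ∩ {A,G} = {A,G} (intersection, +0)
DGIORX@3: {C,G} ∩ {A,G} = {G} (intersection, +0)
DR@4: {A} ∩ {A} = {A} (intersection, +0)
GX@4: {A} ∪ {T} = {A,T} (union, +1)
IO@4: {C} ∪ {T} = {C,T} (union, +1)
GIOX@4: {A,T} ∩ {C,T} = {T} (intersection, +0)
DGIORX@4: {A} ∪ {T} = {A,T} (union, +1)
DR@5: {G} ∪ {T} = {G,T} (union, +1)
GX@5: {T} ∩ {T} = {T} (intersection, +0)
IO@5: {T} ∪ {A} = {A,T} (union, +1)
GIOX@5: {T} ∩ {A,T} = {T} (intersection, +0)
DGIORX@5: {G,T} ∩ {T} = {T} (intersection, +0)
per-site changes: [3, 2, 4, 3, 3, 2]; total = 17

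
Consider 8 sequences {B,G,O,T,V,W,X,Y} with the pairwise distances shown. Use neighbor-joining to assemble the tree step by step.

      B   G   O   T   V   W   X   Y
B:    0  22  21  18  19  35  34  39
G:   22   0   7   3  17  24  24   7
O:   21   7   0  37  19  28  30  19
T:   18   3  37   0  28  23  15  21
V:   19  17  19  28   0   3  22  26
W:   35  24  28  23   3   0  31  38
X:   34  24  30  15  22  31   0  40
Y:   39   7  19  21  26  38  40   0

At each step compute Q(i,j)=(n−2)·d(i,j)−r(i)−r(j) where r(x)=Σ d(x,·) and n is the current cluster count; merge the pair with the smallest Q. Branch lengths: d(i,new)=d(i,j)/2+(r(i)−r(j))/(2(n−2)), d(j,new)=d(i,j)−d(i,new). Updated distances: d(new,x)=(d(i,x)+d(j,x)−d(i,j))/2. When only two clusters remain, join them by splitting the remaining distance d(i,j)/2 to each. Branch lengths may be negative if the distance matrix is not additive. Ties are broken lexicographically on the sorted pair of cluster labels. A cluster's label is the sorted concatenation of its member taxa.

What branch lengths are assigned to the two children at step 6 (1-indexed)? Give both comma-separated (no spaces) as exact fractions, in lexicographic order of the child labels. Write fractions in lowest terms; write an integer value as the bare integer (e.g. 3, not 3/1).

19/16,97/16

step 1: merge (V,W) at d=3, Q=-298; branch lengths V→-5/2, W→11/2; new cluster VW
  updated: d(B,VW)=51/2, d(G,VW)=19, d(O,VW)=22, d(T,VW)=24, d(VW,X)=25, d(VW,Y)=61/2
step 2: merge (T,X) at d=15, Q=-211; branch lengths T→5/2, X→25/2; new cluster TX
  updated: d(B,TX)=37/2, d(G,TX)=6, d(O,TX)=26, d(TX,VW)=17, d(TX,Y)=23
step 3: merge (G,Y) at d=7, Q=-303/2; branch lengths G→-59/16, Y→171/16; new cluster GY
  updated: d(B,GY)=27, d(GY,O)=19/2, d(GY,TX)=11, d(GY,VW)=85/4
step 4: merge (GY,O) at d=19/2, Q=-475/4; branch lengths GY→25/8, O→51/8; new cluster GOY
  updated: d(B,GOY)=77/4, d(GOY,TX)=55/4, d(GOY,VW)=135/8
step 5: merge (B,TX) at d=37/2, Q=-151/2; branch lengths B→51/4, TX→23/4; new cluster BTX
  updated: d(BTX,GOY)=29/4, d(BTX,VW)=12
step 6: merge (BTX,GOY) at d=29/4, Q=-289/8; branch lengths BTX→19/16, GOY→97/16; new cluster BGOTXY
  updated: d(BGOTXY,VW)=173/16
step 7: merge (BGOTXY,VW) at d=173/16; branch lengths BGOTXY→173/32, VW→173/32; new cluster BGOTVWXY
final tree: (((B:51/4,(T:5/2,X:25/2):23/4):19/16,((G:-59/16,Y:171/16):25/8,O:51/8):97/16):173/32,(V:-5/2,W:11/2):173/32)
total length: 1137/16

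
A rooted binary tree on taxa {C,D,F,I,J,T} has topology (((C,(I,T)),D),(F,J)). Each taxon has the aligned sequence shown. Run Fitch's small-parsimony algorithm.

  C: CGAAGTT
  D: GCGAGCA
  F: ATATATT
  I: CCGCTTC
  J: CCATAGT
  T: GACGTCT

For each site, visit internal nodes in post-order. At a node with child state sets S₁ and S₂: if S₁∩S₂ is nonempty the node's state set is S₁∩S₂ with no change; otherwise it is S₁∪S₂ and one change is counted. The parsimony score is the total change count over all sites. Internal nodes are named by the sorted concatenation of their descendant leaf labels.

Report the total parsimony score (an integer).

19

[col 0] IT: children I:{C}, T:{G} ∪→ {C,G}; cost 1
[col 0] CIT: children C:{C}, IT:{C,G} ∩→ {C}; cost 0
[col 0] CDIT: children CIT:{C}, D:{G} ∪→ {C,G}; cost 1
[col 0] FJ: children F:{A}, J:{C} ∪→ {A,C}; cost 1
[col 0] CDFIJT: children CDIT:{C,G}, FJ:{A,C} ∩→ {C}; cost 0
[col 1] IT: children I:{C}, T:{A} ∪→ {A,C}; cost 1
[col 1] CIT: children C:{G}, IT:{A,C} ∪→ {A,C,G}; cost 1
[col 1] CDIT: children CIT:{A,C,G}, D:{C} ∩→ {C}; cost 0
[col 1] FJ: children F:{T}, J:{C} ∪→ {C,T}; cost 1
[col 1] CDFIJT: children CDIT:{C}, FJ:{C,T} ∩→ {C}; cost 0
[col 2] IT: children I:{G}, T:{C} ∪→ {C,G}; cost 1
[col 2] CIT: children C:{A}, IT:{C,G} ∪→ {A,C,G}; cost 1
[col 2] CDIT: children CIT:{A,C,G}, D:{G} ∩→ {G}; cost 0
[col 2] FJ: children F:{A}, J:{A} ∩→ {A}; cost 0
[col 2] CDFIJT: children CDIT:{G}, FJ:{A} ∪→ {A,G}; cost 1
[col 3] IT: children I:{C}, T:{G} ∪→ {C,G}; cost 1
[col 3] CIT: children C:{A}, IT:{C,G} ∪→ {A,C,G}; cost 1
[col 3] CDIT: children CIT:{A,C,G}, D:{A} ∩→ {A}; cost 0
[col 3] FJ: children F:{T}, J:{T} ∩→ {T}; cost 0
[col 3] CDFIJT: children CDIT:{A}, FJ:{T} ∪→ {A,T}; cost 1
[col 4] IT: children I:{T}, T:{T} ∩→ {T}; cost 0
[col 4] CIT: children C:{G}, IT:{T} ∪→ {G,T}; cost 1
[col 4] CDIT: children CIT:{G,T}, D:{G} ∩→ {G}; cost 0
[col 4] FJ: children F:{A}, J:{A} ∩→ {A}; cost 0
[col 4] CDFIJT: children CDIT:{G}, FJ:{A} ∪→ {A,G}; cost 1
[col 5] IT: children I:{T}, T:{C} ∪→ {C,T}; cost 1
[col 5] CIT: children C:{T}, IT:{C,T} ∩→ {T}; cost 0
[col 5] CDIT: children CIT:{T}, D:{C} ∪→ {C,T}; cost 1
[col 5] FJ: children F:{T}, J:{G} ∪→ {G,T}; cost 1
[col 5] CDFIJT: children CDIT:{C,T}, FJ:{G,T} ∩→ {T}; cost 0
[col 6] IT: children I:{C}, T:{T} ∪→ {C,T}; cost 1
[col 6] CIT: children C:{T}, IT:{C,T} ∩→ {T}; cost 0
[col 6] CDIT: children CIT:{T}, D:{A} ∪→ {A,T}; cost 1
[col 6] FJ: children F:{T}, J:{T} ∩→ {T}; cost 0
[col 6] CDFIJT: children CDIT:{A,T}, FJ:{T} ∩→ {T}; cost 0
per-site changes: [3, 3, 3, 3, 2, 3, 2]; total = 19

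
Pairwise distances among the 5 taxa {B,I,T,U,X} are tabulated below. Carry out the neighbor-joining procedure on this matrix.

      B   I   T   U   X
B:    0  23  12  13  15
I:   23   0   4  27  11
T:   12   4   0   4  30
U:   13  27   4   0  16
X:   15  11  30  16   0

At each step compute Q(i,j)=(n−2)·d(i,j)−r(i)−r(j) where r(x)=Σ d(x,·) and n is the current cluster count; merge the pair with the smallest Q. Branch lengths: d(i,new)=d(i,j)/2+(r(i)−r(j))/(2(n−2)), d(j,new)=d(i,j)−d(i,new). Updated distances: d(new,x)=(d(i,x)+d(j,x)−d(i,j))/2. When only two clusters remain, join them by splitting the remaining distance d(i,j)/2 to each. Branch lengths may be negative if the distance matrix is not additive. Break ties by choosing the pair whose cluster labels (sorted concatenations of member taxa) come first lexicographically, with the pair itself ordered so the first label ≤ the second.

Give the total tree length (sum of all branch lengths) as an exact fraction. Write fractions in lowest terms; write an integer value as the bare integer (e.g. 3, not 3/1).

263/8

step 1: merge (I,X) at d=11, Q=-104; branch lengths I→13/3, X→20/3; new cluster IX
  updated: d(B,IX)=27/2, d(IX,T)=23/2, d(IX,U)=16
step 2: merge (B,IX) at d=27/2, Q=-105/2; branch lengths B→49/8, IX→59/8; new cluster BIX
  updated: d(BIX,T)=5, d(BIX,U)=31/4
step 3: merge (BIX,T) at d=5, Q=-67/4; branch lengths BIX→35/8, T→5/8; new cluster BITX
  updated: d(BITX,U)=27/8
step 4: merge (BITX,U) at d=27/8; branch lengths BITX→27/16, U→27/16; new cluster BITUX
final tree: (((B:49/8,(I:13/3,X:20/3):59/8):35/8,T:5/8):27/16,U:27/16)
total length: 263/8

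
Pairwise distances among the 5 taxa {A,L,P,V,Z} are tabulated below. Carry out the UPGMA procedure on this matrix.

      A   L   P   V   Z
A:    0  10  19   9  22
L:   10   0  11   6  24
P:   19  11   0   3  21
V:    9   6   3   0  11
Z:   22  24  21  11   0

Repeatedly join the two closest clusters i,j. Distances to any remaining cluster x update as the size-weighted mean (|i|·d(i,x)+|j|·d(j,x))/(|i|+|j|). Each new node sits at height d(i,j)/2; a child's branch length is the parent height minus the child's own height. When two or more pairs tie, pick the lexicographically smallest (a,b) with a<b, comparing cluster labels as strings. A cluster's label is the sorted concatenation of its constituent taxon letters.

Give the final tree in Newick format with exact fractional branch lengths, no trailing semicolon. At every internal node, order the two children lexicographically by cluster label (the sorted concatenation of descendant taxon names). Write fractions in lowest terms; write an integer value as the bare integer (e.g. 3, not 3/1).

((A:19/3,(L:17/4,(P:3/2,V:3/2):11/4):25/12):41/12,Z:39/4)

1. join P+V (d=3) ⇒ PV; edges |P|=3/2, |V|=3/2
  updated: d(A,PV)=14, d(L,PV)=17/2, d(PV,Z)=16
2. join L+PV (d=17/2) ⇒ LPV; edges |L|=17/4, |PV|=11/4
  updated: d(A,LPV)=38/3, d(LPV,Z)=56/3
3. join A+LPV (d=38/3) ⇒ ALPV; edges |A|=19/3, |LPV|=25/12
  updated: d(ALPV,Z)=39/2
4. join ALPV+Z (d=39/2) ⇒ ALPVZ; edges |ALPV|=41/12, |Z|=39/4
final tree: ((A:19/3,(L:17/4,(P:3/2,V:3/2):11/4):25/12):41/12,Z:39/4)
total length: 379/12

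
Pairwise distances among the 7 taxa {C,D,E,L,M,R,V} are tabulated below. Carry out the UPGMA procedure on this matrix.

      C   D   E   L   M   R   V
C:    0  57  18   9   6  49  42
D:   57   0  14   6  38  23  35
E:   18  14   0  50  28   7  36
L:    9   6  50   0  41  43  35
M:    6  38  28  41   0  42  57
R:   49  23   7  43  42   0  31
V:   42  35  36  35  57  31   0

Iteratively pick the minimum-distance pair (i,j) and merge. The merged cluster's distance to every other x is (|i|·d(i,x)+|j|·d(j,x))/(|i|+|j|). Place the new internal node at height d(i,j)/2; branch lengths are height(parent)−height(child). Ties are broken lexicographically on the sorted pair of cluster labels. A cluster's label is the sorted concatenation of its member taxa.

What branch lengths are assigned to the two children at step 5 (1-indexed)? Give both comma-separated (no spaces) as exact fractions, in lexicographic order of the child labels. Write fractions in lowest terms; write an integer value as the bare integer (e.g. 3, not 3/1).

7/8,137/8

1. join C+M (d=6) ⇒ CM; edges |C|=3, |M|=3
  updated: d(CM,D)=95/2, d(CM,E)=23, d(CM,L)=25, d(CM,R)=91/2, d(CM,V)=99/2
2. join D+L (d=6) ⇒ DL; edges |D|=3, |L|=3
  updated: d(CM,DL)=145/4, d(DL,E)=32, d(DL,R)=33, d(DL,V)=35
3. join E+R (d=7) ⇒ ER; edges |E|=7/2, |R|=7/2
  updated: d(CM,ER)=137/4, d(DL,ER)=65/2, d(ER,V)=67/2
4. join DL+ER (d=65/2) ⇒ DELR; edges |DL|=53/4, |ER|=51/4
  updated: d(CM,DELR)=141/4, d(DELR,V)=137/4
5. join DELR+V (d=137/4) ⇒ DELRV; edges |DELR|=7/8, |V|=137/8
  updated: d(CM,DELRV)=381/10
6. join CM+DELRV (d=381/10) ⇒ CDELMRV; edges |CM|=321/20, |DELRV|=77/40
final tree: ((C:3,M:3):321/20,(((D:3,L:3):53/4,(E:7/2,R:7/2):51/4):7/8,V:137/8):77/40)
total length: 3239/40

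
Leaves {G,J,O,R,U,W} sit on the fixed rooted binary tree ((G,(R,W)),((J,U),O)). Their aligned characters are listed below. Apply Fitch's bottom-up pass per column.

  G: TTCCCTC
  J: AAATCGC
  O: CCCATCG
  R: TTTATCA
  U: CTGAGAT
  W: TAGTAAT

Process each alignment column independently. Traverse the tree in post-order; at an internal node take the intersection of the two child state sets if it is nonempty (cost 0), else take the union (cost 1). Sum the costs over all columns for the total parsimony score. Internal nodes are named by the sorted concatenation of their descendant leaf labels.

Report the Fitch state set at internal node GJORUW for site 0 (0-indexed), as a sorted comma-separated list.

site 0, node RW: R={T} ∩ W={T} → {T} (+0)
site 0, node GRW: G={T} ∩ RW={T} → {T} (+0)
site 0, node JU: J={A} ∪ U={C} → {A,C} (+1)
site 0, node JOU: JU={A,C} ∩ O={C} → {C} (+0)
site 0, node GJORUW: GRW={T} ∪ JOU={C} → {C,T} (+1)
site 1, node RW: R={T} ∪ W={A} → {A,T} (+1)
site 1, node GRW: G={T} ∩ RW={A,T} → {T} (+0)
site 1, node JU: J={A} ∪ U={T} → {A,T} (+1)
site 1, node JOU: JU={A,T} ∪ O={C} → {A,C,T} (+1)
site 1, node GJORUW: GRW={T} ∩ JOU={A,C,T} → {T} (+0)
site 2, node RW: R={T} ∪ W={G} → {G,T} (+1)
site 2, node GRW: G={C} ∪ RW={G,T} → {C,G,T} (+1)
site 2, node JU: J={A} ∪ U={G} → {A,G} (+1)
site 2, node JOU: JU={A,G} ∪ O={C} → {A,C,G} (+1)
site 2, node GJORUW: GRW={C,G,T} ∩ JOU={A,C,G} → {C,G} (+0)
site 3, node RW: R={A} ∪ W={T} → {A,T} (+1)
site 3, node GRW: G={C} ∪ RW={A,T} → {A,C,T} (+1)
site 3, node JU: J={T} ∪ U={A} → {A,T} (+1)
site 3, node JOU: JU={A,T} ∩ O={A} → {A} (+0)
site 3, node GJORUW: GRW={A,C,T} ∩ JOU={A} → {A} (+0)
site 4, node RW: R={T} ∪ W={A} → {A,T} (+1)
site 4, node GRW: G={C} ∪ RW={A,T} → {A,C,T} (+1)
site 4, node JU: J={C} ∪ U={G} → {C,G} (+1)
site 4, node JOU: JU={C,G} ∪ O={T} → {C,G,T} (+1)
site 4, node GJORUW: GRW={A,C,T} ∩ JOU={C,G,T} → {C,T} (+0)
site 5, node RW: R={C} ∪ W={A} → {A,C} (+1)
site 5, node GRW: G={T} ∪ RW={A,C} → {A,C,T} (+1)
site 5, node JU: J={G} ∪ U={A} → {A,G} (+1)
site 5, node JOU: JU={A,G} ∪ O={C} → {A,C,G} (+1)
site 5, node GJORUW: GRW={A,C,T} ∩ JOU={A,C,G} → {A,C} (+0)
site 6, node RW: R={A} ∪ W={T} → {A,T} (+1)
site 6, node GRW: G={C} ∪ RW={A,T} → {A,C,T} (+1)
site 6, node JU: J={C} ∪ U={T} → {C,T} (+1)
site 6, node JOU: JU={C,T} ∪ O={G} → {C,G,T} (+1)
site 6, node GJORUW: GRW={A,C,T} ∩ JOU={C,G,T} → {C,T} (+0)
per-site changes: [2, 3, 4, 3, 4, 4, 4]; total = 24

C,T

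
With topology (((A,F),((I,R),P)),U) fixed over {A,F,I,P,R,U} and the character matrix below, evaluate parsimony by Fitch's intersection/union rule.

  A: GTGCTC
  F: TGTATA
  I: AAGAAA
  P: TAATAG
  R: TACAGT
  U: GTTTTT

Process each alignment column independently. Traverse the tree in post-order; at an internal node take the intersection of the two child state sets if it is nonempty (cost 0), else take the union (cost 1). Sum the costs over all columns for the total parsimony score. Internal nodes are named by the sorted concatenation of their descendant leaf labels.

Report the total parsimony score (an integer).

[col 0] AF: children A:{G}, F:{T} ∪→ {G,T}; cost 1
[col 0] IR: children I:{A}, R:{T} ∪→ {A,T}; cost 1
[col 0] IPR: children IR:{A,T}, P:{T} ∩→ {T}; cost 0
[col 0] AFIPR: children AF:{G,T}, IPR:{T} ∩→ {T}; cost 0
[col 0] AFIPRU: children AFIPR:{T}, U:{G} ∪→ {G,T}; cost 1
[col 1] AF: children A:{T}, F:{G} ∪→ {G,T}; cost 1
[col 1] IR: children I:{A}, R:{A} ∩→ {A}; cost 0
[col 1] IPR: children IR:{A}, P:{A} ∩→ {A}; cost 0
[col 1] AFIPR: children AF:{G,T}, IPR:{A} ∪→ {A,G,T}; cost 1
[col 1] AFIPRU: children AFIPR:{A,G,T}, U:{T} ∩→ {T}; cost 0
[col 2] AF: children A:{G}, F:{T} ∪→ {G,T}; cost 1
[col 2] IR: children I:{G}, R:{C} ∪→ {C,G}; cost 1
[col 2] IPR: children IR:{C,G}, P:{A} ∪→ {A,C,G}; cost 1
[col 2] AFIPR: children AF:{G,T}, IPR:{A,C,G} ∩→ {G}; cost 0
[col 2] AFIPRU: children AFIPR:{G}, U:{T} ∪→ {G,T}; cost 1
[col 3] AF: children A:{C}, F:{A} ∪→ {A,C}; cost 1
[col 3] IR: children I:{A}, R:{A} ∩→ {A}; cost 0
[col 3] IPR: children IR:{A}, P:{T} ∪→ {A,T}; cost 1
[col 3] AFIPR: children AF:{A,C}, IPR:{A,T} ∩→ {A}; cost 0
[col 3] AFIPRU: children AFIPR:{A}, U:{T} ∪→ {A,T}; cost 1
[col 4] AF: children A:{T}, F:{T} ∩→ {T}; cost 0
[col 4] IR: children I:{A}, R:{G} ∪→ {A,G}; cost 1
[col 4] IPR: children IR:{A,G}, P:{A} ∩→ {A}; cost 0
[col 4] AFIPR: children AF:{T}, IPR:{A} ∪→ {A,T}; cost 1
[col 4] AFIPRU: children AFIPR:{A,T}, U:{T} ∩→ {T}; cost 0
[col 5] AF: children A:{C}, F:{A} ∪→ {A,C}; cost 1
[col 5] IR: children I:{A}, R:{T} ∪→ {A,T}; cost 1
[col 5] IPR: children IR:{A,T}, P:{G} ∪→ {A,G,T}; cost 1
[col 5] AFIPR: children AF:{A,C}, IPR:{A,G,T} ∩→ {A}; cost 0
[col 5] AFIPRU: children AFIPR:{A}, U:{T} ∪→ {A,T}; cost 1
per-site changes: [3, 2, 4, 3, 2, 4]; total = 18

18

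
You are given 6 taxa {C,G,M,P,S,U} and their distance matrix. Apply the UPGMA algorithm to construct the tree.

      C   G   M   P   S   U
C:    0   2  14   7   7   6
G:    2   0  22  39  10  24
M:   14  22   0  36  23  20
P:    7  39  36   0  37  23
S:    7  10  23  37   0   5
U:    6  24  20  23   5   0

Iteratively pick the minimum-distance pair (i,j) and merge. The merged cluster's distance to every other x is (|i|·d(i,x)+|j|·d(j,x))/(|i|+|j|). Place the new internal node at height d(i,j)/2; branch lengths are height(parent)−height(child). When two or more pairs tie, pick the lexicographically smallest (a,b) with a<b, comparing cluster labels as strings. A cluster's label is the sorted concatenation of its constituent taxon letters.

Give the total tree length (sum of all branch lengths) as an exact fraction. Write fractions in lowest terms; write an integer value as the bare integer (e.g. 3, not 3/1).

953/20

iteration 1: select C,G (d=2); attach at lengths (1, 1); label the merged cluster CG
  updated: d(CG,M)=18, d(CG,P)=23, d(CG,S)=17/2, d(CG,U)=15
iteration 2: select S,U (d=5); attach at lengths (5/2, 5/2); label the merged cluster SU
  updated: d(CG,SU)=47/4, d(M,SU)=43/2, d(P,SU)=30
iteration 3: select CG,SU (d=47/4); attach at lengths (39/8, 27/8); label the merged cluster CGSU
  updated: d(CGSU,M)=79/4, d(CGSU,P)=53/2
iteration 4: select CGSU,M (d=79/4); attach at lengths (4, 79/8); label the merged cluster CGMSU
  updated: d(CGMSU,P)=142/5
iteration 5: select CGMSU,P (d=142/5); attach at lengths (173/40, 71/5); label the merged cluster CGMPSU
final tree: ((((C:1,G:1):39/8,(S:5/2,U:5/2):27/8):4,M:79/8):173/40,P:71/5)
total length: 953/20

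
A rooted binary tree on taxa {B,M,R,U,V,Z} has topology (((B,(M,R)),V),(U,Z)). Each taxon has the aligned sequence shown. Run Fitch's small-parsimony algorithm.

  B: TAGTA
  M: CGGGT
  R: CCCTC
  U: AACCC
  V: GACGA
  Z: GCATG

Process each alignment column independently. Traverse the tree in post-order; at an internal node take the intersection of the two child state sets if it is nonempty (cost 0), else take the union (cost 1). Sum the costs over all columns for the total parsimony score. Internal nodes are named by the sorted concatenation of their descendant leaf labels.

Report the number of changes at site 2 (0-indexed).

3

site 0, node MR: M={C} ∩ R={C} → {C} (+0)
site 0, node BMR: B={T} ∪ MR={C} → {C,T} (+1)
site 0, node BMRV: BMR={C,T} ∪ V={G} → {C,G,T} (+1)
site 0, node UZ: U={A} ∪ Z={G} → {A,G} (+1)
site 0, node BMRUVZ: BMRV={C,G,T} ∩ UZ={A,G} → {G} (+0)
site 1, node MR: M={G} ∪ R={C} → {C,G} (+1)
site 1, node BMR: B={A} ∪ MR={C,G} → {A,C,G} (+1)
site 1, node BMRV: BMR={A,C,G} ∩ V={A} → {A} (+0)
site 1, node UZ: U={A} ∪ Z={C} → {A,C} (+1)
site 1, node BMRUVZ: BMRV={A} ∩ UZ={A,C} → {A} (+0)
site 2, node MR: M={G} ∪ R={C} → {C,G} (+1)
site 2, node BMR: B={G} ∩ MR={C,G} → {G} (+0)
site 2, node BMRV: BMR={G} ∪ V={C} → {C,G} (+1)
site 2, node UZ: U={C} ∪ Z={A} → {A,C} (+1)
site 2, node BMRUVZ: BMRV={C,G} ∩ UZ={A,C} → {C} (+0)
site 3, node MR: M={G} ∪ R={T} → {G,T} (+1)
site 3, node BMR: B={T} ∩ MR={G,T} → {T} (+0)
site 3, node BMRV: BMR={T} ∪ V={G} → {G,T} (+1)
site 3, node UZ: U={C} ∪ Z={T} → {C,T} (+1)
site 3, node BMRUVZ: BMRV={G,T} ∩ UZ={C,T} → {T} (+0)
site 4, node MR: M={T} ∪ R={C} → {C,T} (+1)
site 4, node BMR: B={A} ∪ MR={C,T} → {A,C,T} (+1)
site 4, node BMRV: BMR={A,C,T} ∩ V={A} → {A} (+0)
site 4, node UZ: U={C} ∪ Z={G} → {C,G} (+1)
site 4, node BMRUVZ: BMRV={A} ∪ UZ={C,G} → {A,C,G} (+1)
per-site changes: [3, 3, 3, 3, 4]; total = 16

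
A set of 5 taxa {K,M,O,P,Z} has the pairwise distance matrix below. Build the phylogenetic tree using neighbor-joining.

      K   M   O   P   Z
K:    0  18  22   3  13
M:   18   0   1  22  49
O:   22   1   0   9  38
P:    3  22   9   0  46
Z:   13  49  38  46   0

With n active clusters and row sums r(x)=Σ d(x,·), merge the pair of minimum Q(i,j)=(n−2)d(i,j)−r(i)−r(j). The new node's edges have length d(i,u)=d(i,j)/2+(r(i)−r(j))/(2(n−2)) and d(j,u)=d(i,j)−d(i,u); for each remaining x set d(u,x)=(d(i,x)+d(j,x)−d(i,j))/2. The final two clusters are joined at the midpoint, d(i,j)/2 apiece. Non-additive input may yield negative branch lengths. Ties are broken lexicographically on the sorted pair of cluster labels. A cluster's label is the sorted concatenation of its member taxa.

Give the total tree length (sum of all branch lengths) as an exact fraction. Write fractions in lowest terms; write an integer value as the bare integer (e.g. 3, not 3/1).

343/8

iteration 1: select K,Z (d=13, Q=-163); attach at lengths (-17/2, 43/2); label the merged cluster KZ
  updated: d(KZ,M)=27, d(KZ,O)=47/2, d(KZ,P)=18
iteration 2: select KZ,P (d=18, Q=-163/2); attach at lengths (111/8, 33/8); label the merged cluster KPZ
  updated: d(KPZ,M)=31/2, d(KPZ,O)=29/4
iteration 3: select KPZ,M (d=31/2, Q=-95/4); attach at lengths (87/8, 37/8); label the merged cluster KMPZ
  updated: d(KMPZ,O)=-29/8
iteration 4: select KMPZ,O (d=-29/8); attach at lengths (-29/16, -29/16); label the merged cluster KMOPZ
final tree: ((((K:-17/2,Z:43/2):111/8,P:33/8):87/8,M:37/8):-29/16,O:-29/16)
total length: 343/8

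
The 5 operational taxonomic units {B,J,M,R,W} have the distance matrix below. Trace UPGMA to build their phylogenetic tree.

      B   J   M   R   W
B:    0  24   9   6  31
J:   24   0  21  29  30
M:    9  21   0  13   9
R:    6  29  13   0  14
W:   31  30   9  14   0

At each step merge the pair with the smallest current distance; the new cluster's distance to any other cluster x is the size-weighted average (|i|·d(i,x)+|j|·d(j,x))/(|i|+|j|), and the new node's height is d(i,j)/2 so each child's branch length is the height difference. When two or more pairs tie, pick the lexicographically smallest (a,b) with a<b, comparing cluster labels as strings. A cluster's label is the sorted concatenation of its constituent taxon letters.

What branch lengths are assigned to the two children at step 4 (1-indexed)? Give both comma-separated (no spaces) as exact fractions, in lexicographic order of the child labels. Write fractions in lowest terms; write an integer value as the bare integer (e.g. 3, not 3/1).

1. join B+R (d=6) ⇒ BR; edges |B|=3, |R|=3
  updated: d(BR,J)=53/2, d(BR,M)=11, d(BR,W)=45/2
2. join M+W (d=9) ⇒ MW; edges |M|=9/2, |W|=9/2
  updated: d(BR,MW)=67/4, d(J,MW)=51/2
3. join BR+MW (d=67/4) ⇒ BMRW; edges |BR|=43/8, |MW|=31/8
  updated: d(BMRW,J)=26
4. join BMRW+J (d=26) ⇒ BJMRW; edges |BMRW|=37/8, |J|=13
final tree: (((B:3,R:3):43/8,(M:9/2,W:9/2):31/8):37/8,J:13)
total length: 335/8

37/8,13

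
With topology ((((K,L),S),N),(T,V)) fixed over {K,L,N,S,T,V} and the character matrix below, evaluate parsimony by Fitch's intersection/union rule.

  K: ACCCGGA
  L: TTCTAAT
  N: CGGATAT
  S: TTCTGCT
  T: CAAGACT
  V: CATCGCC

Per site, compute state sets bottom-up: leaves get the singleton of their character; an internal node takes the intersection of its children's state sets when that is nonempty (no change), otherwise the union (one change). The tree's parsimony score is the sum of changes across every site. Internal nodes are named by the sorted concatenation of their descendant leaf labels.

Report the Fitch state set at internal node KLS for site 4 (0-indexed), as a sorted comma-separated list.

site 0, node KL: K={A} ∪ L={T} → {A,T} (+1)
site 0, node KLS: KL={A,T} ∩ S={T} → {T} (+0)
site 0, node KLNS: KLS={T} ∪ N={C} → {C,T} (+1)
site 0, node TV: T={C} ∩ V={C} → {C} (+0)
site 0, node KLNSTV: KLNS={C,T} ∩ TV={C} → {C} (+0)
site 1, node KL: K={C} ∪ L={T} → {C,T} (+1)
site 1, node KLS: KL={C,T} ∩ S={T} → {T} (+0)
site 1, node KLNS: KLS={T} ∪ N={G} → {G,T} (+1)
site 1, node TV: T={A} ∩ V={A} → {A} (+0)
site 1, node KLNSTV: KLNS={G,T} ∪ TV={A} → {A,G,T} (+1)
site 2, node KL: K={C} ∩ L={C} → {C} (+0)
site 2, node KLS: KL={C} ∩ S={C} → {C} (+0)
site 2, node KLNS: KLS={C} ∪ N={G} → {C,G} (+1)
site 2, node TV: T={A} ∪ V={T} → {A,T} (+1)
site 2, node KLNSTV: KLNS={C,G} ∪ TV={A,T} → {A,C,G,T} (+1)
site 3, node KL: K={C} ∪ L={T} → {C,T} (+1)
site 3, node KLS: KL={C,T} ∩ S={T} → {T} (+0)
site 3, node KLNS: KLS={T} ∪ N={A} → {A,T} (+1)
site 3, node TV: T={G} ∪ V={C} → {C,G} (+1)
site 3, node KLNSTV: KLNS={A,T} ∪ TV={C,G} → {A,C,G,T} (+1)
site 4, node KL: K={G} ∪ L={A} → {A,G} (+1)
site 4, node KLS: KL={A,G} ∩ S={G} → {G} (+0)
site 4, node KLNS: KLS={G} ∪ N={T} → {G,T} (+1)
site 4, node TV: T={A} ∪ V={G} → {A,G} (+1)
site 4, node KLNSTV: KLNS={G,T} ∩ TV={A,G} → {G} (+0)
site 5, node KL: K={G} ∪ L={A} → {A,G} (+1)
site 5, node KLS: KL={A,G} ∪ S={C} → {A,C,G} (+1)
site 5, node KLNS: KLS={A,C,G} ∩ N={A} → {A} (+0)
site 5, node TV: T={C} ∩ V={C} → {C} (+0)
site 5, node KLNSTV: KLNS={A} ∪ TV={C} → {A,C} (+1)
site 6, node KL: K={A} ∪ L={T} → {A,T} (+1)
site 6, node KLS: KL={A,T} ∩ S={T} → {T} (+0)
site 6, node KLNS: KLS={T} ∩ N={T} → {T} (+0)
site 6, node TV: T={T} ∪ V={C} → {C,T} (+1)
site 6, node KLNSTV: KLNS={T} ∩ TV={C,T} → {T} (+0)
per-site changes: [2, 3, 3, 4, 3, 3, 2]; total = 20

G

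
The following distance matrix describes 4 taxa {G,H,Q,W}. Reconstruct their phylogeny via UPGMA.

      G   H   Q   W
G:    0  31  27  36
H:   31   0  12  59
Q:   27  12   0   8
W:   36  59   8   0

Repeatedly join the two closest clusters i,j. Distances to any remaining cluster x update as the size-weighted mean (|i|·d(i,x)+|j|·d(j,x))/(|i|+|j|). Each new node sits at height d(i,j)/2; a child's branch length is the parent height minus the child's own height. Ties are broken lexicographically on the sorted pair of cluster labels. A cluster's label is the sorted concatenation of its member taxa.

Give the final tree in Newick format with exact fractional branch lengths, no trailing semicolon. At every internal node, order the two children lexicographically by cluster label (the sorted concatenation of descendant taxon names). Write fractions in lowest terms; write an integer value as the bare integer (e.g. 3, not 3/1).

iteration 1: select Q,W (d=8); attach at lengths (4, 4); label the merged cluster QW
  updated: d(G,QW)=63/2, d(H,QW)=71/2
iteration 2: select G,H (d=31); attach at lengths (31/2, 31/2); label the merged cluster GH
  updated: d(GH,QW)=67/2
iteration 3: select GH,QW (d=67/2); attach at lengths (5/4, 51/4); label the merged cluster GHQW
final tree: ((G:31/2,H:31/2):5/4,(Q:4,W:4):51/4)
total length: 53

((G:31/2,H:31/2):5/4,(Q:4,W:4):51/4)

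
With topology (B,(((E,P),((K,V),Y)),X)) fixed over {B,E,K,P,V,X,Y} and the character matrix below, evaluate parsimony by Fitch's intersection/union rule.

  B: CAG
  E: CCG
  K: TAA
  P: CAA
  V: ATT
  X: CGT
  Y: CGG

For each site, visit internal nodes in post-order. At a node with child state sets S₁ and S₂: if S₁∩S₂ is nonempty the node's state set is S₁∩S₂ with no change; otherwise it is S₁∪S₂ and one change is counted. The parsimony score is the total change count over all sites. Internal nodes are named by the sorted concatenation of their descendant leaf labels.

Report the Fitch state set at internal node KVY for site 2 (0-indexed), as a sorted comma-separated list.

site 0, node EP: E={C} ∩ P={C} → {C} (+0)
site 0, node KV: K={T} ∪ V={A} → {A,T} (+1)
site 0, node KVY: KV={A,T} ∪ Y={C} → {A,C,T} (+1)
site 0, node EKPVY: EP={C} ∩ KVY={A,C,T} → {C} (+0)
site 0, node EKPVXY: EKPVY={C} ∩ X={C} → {C} (+0)
site 0, node BEKPVXY: B={C} ∩ EKPVXY={C} → {C} (+0)
site 1, node EP: E={C} ∪ P={A} → {A,C} (+1)
site 1, node KV: K={A} ∪ V={T} → {A,T} (+1)
site 1, node KVY: KV={A,T} ∪ Y={G} → {A,G,T} (+1)
site 1, node EKPVY: EP={A,C} ∩ KVY={A,G,T} → {A} (+0)
site 1, node EKPVXY: EKPVY={A} ∪ X={G} → {A,G} (+1)
site 1, node BEKPVXY: B={A} ∩ EKPVXY={A,G} → {A} (+0)
site 2, node EP: E={G} ∪ P={A} → {A,G} (+1)
site 2, node KV: K={A} ∪ V={T} → {A,T} (+1)
site 2, node KVY: KV={A,T} ∪ Y={G} → {A,G,T} (+1)
site 2, node EKPVY: EP={A,G} ∩ KVY={A,G,T} → {A,G} (+0)
site 2, node EKPVXY: EKPVY={A,G} ∪ X={T} → {A,G,T} (+1)
site 2, node BEKPVXY: B={G} ∩ EKPVXY={A,G,T} → {G} (+0)
per-site changes: [2, 4, 4]; total = 10

A,G,T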